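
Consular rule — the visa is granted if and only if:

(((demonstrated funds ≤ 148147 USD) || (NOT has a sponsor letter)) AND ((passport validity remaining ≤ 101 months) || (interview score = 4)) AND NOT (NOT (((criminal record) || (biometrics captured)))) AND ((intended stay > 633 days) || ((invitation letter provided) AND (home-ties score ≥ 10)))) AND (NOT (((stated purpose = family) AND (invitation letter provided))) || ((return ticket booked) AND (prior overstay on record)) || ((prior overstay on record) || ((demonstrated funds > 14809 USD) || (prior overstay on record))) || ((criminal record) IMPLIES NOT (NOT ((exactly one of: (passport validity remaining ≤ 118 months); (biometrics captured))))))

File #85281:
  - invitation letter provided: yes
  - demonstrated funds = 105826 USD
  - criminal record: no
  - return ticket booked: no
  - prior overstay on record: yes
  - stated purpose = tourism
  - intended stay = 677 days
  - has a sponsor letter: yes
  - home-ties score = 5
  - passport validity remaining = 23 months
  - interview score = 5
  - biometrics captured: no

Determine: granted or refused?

Refused

Atomic conditions:
  demonstrated funds ≤ 148147 USD: 105826 ≤ 148147 is true
  NOT has a sponsor letter: yes → false
  passport validity remaining ≤ 101 months: 23 ≤ 101 is true
  interview score = 4: 5 == 4 is false
  criminal record: no → false
  biometrics captured: no → false
  intended stay > 633 days: 677 > 633 is true
  invitation letter provided: yes → true
  home-ties score ≥ 10: 5 ≥ 10 is false
  stated purpose = family: tourism == family is false
  return ticket booked: no → false
  prior overstay on record: yes → true
  demonstrated funds > 14809 USD: 105826 > 14809 is true
  passport validity remaining ≤ 118 months: 23 ≤ 118 is true
Combine:
[1.1] true OR false = true
[1.2] true OR false = true
[1.3.1.1] false OR false = false
[1.3.1] NOT false = true
[1.3] NOT true = false
[1.4.2] true AND false = false
[1.4] true OR false = true
[1] true AND true AND false AND true = false
[2.1.1] false AND true = false
[2.1] NOT false = true
[2.2] false AND true = false
[2.3.2] true OR true = true
[2.3] true OR true = true
[2.4.2.1.1] exactly-one(true, false) = true
[2.4.2.1] NOT true = false
[2.4.2] NOT false = true
[2.4] false → true (antecedent false ⇒ implication holds) = true
[2] true OR false OR true OR true = true
[root] false AND true = false
Overall: false → refused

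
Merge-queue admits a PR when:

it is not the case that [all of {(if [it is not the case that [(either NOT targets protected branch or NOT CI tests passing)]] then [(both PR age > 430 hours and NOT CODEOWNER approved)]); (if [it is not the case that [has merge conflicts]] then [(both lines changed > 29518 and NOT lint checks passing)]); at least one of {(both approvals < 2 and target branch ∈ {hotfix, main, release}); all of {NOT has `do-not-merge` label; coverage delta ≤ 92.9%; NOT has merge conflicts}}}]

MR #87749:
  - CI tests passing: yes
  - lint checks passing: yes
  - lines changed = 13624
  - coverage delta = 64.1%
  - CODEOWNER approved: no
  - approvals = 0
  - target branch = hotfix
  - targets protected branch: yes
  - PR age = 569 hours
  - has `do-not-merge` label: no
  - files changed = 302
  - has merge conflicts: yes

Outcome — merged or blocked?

Blocked

Atomic conditions:
  NOT targets protected branch: yes → false
  NOT CI tests passing: yes → false
  PR age > 430 hours: 569 > 430 is true
  NOT CODEOWNER approved: no → true
  has merge conflicts: yes → true
  lines changed > 29518: 13624 > 29518 is false
  NOT lint checks passing: yes → false
  approvals < 2: 0 < 2 is true
  target branch ∈ {hotfix, main, release}: hotfix is in the set → true
  NOT has `do-not-merge` label: no → true
  coverage delta ≤ 92.9%: 64.1 ≤ 92.9 is true
  NOT has merge conflicts: yes → false
Combine:
[1.1.1.1] false OR false = false
[1.1.1] NOT false = true
[1.1.2] true AND true = true
[1.1] true → true = true
[1.2.1] NOT true = false
[1.2.2] false AND false = false
[1.2] false → false (antecedent false ⇒ implication holds) = true
[1.3.1] true AND true = true
[1.3.2] true AND true AND false = false
[1.3] true OR false = true
[1] true AND true AND true = true
[root] NOT true = false
Overall: false → blocked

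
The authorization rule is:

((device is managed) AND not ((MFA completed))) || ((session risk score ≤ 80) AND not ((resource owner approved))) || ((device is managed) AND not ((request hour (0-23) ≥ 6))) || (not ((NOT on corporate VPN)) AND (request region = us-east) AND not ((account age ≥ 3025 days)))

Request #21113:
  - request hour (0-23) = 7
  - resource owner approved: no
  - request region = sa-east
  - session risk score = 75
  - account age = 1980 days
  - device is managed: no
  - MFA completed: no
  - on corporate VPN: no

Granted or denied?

Granted

Atomic conditions:
  device is managed: no → false
  MFA completed: no → false
  session risk score ≤ 80: 75 ≤ 80 is true
  resource owner approved: no → false
  request hour (0-23) ≥ 6: 7 ≥ 6 is true
  NOT on corporate VPN: no → true
  request region = us-east: sa-east == us-east is false
  account age ≥ 3025 days: 1980 ≥ 3025 is false
Combine:
[1.2] NOT false = true
[1] false AND true = false
[2.2] NOT false = true
[2] true AND true = true
[3.2] NOT true = false
[3] false AND false = false
[4.1] NOT true = false
[4.3] NOT false = true
[4] false AND false AND true = false
[root] false OR true OR false OR false = true
Overall: true → granted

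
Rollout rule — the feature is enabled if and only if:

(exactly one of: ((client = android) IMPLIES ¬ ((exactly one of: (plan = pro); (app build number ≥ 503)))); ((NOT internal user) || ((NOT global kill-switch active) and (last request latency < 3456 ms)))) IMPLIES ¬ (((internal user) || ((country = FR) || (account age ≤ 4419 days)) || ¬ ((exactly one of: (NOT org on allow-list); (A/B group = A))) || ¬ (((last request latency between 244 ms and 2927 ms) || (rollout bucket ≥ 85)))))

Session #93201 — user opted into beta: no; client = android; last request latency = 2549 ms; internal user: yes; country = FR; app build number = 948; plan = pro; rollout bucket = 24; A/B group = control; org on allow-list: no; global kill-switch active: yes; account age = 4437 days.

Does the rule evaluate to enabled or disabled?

Atomic conditions:
  client = android: android == android is true
  plan = pro: pro == pro is true
  app build number ≥ 503: 948 ≥ 503 is true
  NOT internal user: yes → false
  NOT global kill-switch active: yes → false
  last request latency < 3456 ms: 2549 < 3456 is true
  internal user: yes → true
  country = FR: FR == FR is true
  account age ≤ 4419 days: 4437 ≤ 4419 is false
  NOT org on allow-list: no → true
  A/B group = A: control == A is false
  last request latency between 244 ms and 2927 ms: 2549 in [244, 2927] is true
  rollout bucket ≥ 85: 24 ≥ 85 is false
Combine:
[1.1.2.1] exactly-one(true, true) = false
[1.1.2] NOT false = true
[1.1] true → true = true
[1.2.2] false AND true = false
[1.2] false OR false = false
[1] exactly-one(true, false) = true
[2.1.2] true OR false = true
[2.1.3.1] exactly-one(true, false) = true
[2.1.3] NOT true = false
[2.1.4.1] true OR false = true
[2.1.4] NOT true = false
[2.1] true OR true OR false OR false = true
[2] NOT true = false
[root] true → false = false
Overall: false → disabled

Disabled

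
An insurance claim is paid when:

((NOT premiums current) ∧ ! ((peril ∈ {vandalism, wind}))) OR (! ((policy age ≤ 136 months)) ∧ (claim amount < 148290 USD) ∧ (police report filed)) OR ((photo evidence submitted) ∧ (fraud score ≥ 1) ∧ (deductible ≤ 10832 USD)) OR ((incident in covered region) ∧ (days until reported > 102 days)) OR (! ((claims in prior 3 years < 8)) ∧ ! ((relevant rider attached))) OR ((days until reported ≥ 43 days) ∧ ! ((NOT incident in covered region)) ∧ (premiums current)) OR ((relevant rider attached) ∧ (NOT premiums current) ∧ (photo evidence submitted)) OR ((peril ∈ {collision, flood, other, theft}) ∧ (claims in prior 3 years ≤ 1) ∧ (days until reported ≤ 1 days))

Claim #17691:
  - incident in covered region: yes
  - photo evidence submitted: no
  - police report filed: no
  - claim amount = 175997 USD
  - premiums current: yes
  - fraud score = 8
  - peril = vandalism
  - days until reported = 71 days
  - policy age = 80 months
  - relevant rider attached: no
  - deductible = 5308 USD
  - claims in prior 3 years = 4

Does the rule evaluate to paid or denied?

Paid

Atomic conditions:
  NOT premiums current: yes → false
  peril ∈ {vandalism, wind}: vandalism is in the set → true
  policy age ≤ 136 months: 80 ≤ 136 is true
  claim amount < 148290 USD: 175997 < 148290 is false
  police report filed: no → false
  photo evidence submitted: no → false
  fraud score ≥ 1: 8 ≥ 1 is true
  deductible ≤ 10832 USD: 5308 ≤ 10832 is true
  incident in covered region: yes → true
  days until reported > 102 days: 71 > 102 is false
  claims in prior 3 years < 8: 4 < 8 is true
  relevant rider attached: no → false
  days until reported ≥ 43 days: 71 ≥ 43 is true
  NOT incident in covered region: yes → false
  premiums current: yes → true
  peril ∈ {collision, flood, other, theft}: vandalism is not in the set → false
  claims in prior 3 years ≤ 1: 4 ≤ 1 is false
  days until reported ≤ 1 days: 71 ≤ 1 is false
Combine:
[1.2] NOT true = false
[1] false AND false = false
[2.1] NOT true = false
[2] false AND false AND false = false
[3] false AND true AND true = false
[4] true AND false = false
[5.1] NOT true = false
[5.2] NOT false = true
[5] false AND true = false
[6.2] NOT false = true
[6] true AND true AND true = true
[7] false AND false AND false = false
[8] false AND false AND false = false
[root] false OR false OR false OR false OR false OR true OR false OR false = true
Overall: true → paid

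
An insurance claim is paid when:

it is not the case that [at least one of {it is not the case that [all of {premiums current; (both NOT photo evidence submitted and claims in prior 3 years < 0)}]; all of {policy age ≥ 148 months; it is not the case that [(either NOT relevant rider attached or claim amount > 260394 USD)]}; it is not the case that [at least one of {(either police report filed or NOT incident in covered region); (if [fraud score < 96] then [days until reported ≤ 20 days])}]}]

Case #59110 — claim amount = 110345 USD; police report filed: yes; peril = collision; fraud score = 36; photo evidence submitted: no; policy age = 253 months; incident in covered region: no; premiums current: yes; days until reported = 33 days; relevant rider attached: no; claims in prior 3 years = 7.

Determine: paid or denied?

Atomic conditions:
  premiums current: yes → true
  NOT photo evidence submitted: no → true
  claims in prior 3 years < 0: 7 < 0 is false
  policy age ≥ 148 months: 253 ≥ 148 is true
  NOT relevant rider attached: no → true
  claim amount > 260394 USD: 110345 > 260394 is false
  police report filed: yes → true
  NOT incident in covered region: no → true
  fraud score < 96: 36 < 96 is true
  days until reported ≤ 20 days: 33 ≤ 20 is false
Combine:
[1.1.1.2] true AND false = false
[1.1.1] true AND false = false
[1.1] NOT false = true
[1.2.2.1] true OR false = true
[1.2.2] NOT true = false
[1.2] true AND false = false
[1.3.1.1] true OR true = true
[1.3.1.2] true → false = false
[1.3.1] true OR false = true
[1.3] NOT true = false
[1] true OR false OR false = true
[root] NOT true = false
Overall: false → denied

Denied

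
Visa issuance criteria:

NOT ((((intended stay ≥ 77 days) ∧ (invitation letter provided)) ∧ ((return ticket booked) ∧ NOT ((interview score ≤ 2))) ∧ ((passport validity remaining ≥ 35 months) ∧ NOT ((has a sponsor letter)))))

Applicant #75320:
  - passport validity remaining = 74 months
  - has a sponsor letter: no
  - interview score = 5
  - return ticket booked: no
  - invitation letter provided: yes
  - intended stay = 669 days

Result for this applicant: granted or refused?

Atomic conditions:
  intended stay ≥ 77 days: 669 ≥ 77 is true
  invitation letter provided: yes → true
  return ticket booked: no → false
  interview score ≤ 2: 5 ≤ 2 is false
  passport validity remaining ≥ 35 months: 74 ≥ 35 is true
  has a sponsor letter: no → false
Combine:
[1.1] true AND true = true
[1.2.2] NOT false = true
[1.2] false AND true = false
[1.3.2] NOT false = true
[1.3] true AND true = true
[1] true AND false AND true = false
[root] NOT false = true
Overall: true → granted

Granted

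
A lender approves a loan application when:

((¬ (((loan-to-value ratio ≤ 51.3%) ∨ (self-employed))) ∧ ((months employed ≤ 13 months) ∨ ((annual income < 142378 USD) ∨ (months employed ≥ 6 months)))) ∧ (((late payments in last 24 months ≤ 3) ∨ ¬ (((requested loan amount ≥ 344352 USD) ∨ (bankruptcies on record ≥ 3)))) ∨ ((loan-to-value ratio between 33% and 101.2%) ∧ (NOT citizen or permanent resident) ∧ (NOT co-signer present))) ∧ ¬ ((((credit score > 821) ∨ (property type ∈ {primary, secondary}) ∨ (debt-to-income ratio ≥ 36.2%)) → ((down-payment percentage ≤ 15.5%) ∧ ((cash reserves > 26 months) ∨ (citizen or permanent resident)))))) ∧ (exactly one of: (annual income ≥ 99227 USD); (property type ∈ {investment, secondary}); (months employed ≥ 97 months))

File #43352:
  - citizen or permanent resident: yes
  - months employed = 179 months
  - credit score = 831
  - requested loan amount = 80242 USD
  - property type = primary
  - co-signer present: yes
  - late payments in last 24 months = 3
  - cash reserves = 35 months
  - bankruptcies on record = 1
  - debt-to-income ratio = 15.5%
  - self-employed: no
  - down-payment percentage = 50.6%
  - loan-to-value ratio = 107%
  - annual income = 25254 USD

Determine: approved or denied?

Approved

Atomic conditions:
  loan-to-value ratio ≤ 51.3%: 107 ≤ 51.3 is false
  self-employed: no → false
  months employed ≤ 13 months: 179 ≤ 13 is false
  annual income < 142378 USD: 25254 < 142378 is true
  months employed ≥ 6 months: 179 ≥ 6 is true
  late payments in last 24 months ≤ 3: 3 ≤ 3 is true
  requested loan amount ≥ 344352 USD: 80242 ≥ 344352 is false
  bankruptcies on record ≥ 3: 1 ≥ 3 is false
  loan-to-value ratio between 33% and 101.2%: 107 in [33, 101.2] is false
  NOT citizen or permanent resident: yes → false
  NOT co-signer present: yes → false
  credit score > 821: 831 > 821 is true
  property type ∈ {primary, secondary}: primary is in the set → true
  debt-to-income ratio ≥ 36.2%: 15.5 ≥ 36.2 is false
  down-payment percentage ≤ 15.5%: 50.6 ≤ 15.5 is false
  cash reserves > 26 months: 35 > 26 is true
  citizen or permanent resident: yes → true
  annual income ≥ 99227 USD: 25254 ≥ 99227 is false
  property type ∈ {investment, secondary}: primary is not in the set → false
  months employed ≥ 97 months: 179 ≥ 97 is true
Combine:
[1.1.1.1] false OR false = false
[1.1.1] NOT false = true
[1.1.2.2] true OR true = true
[1.1.2] false OR true = true
[1.1] true AND true = true
[1.2.1.2.1] false OR false = false
[1.2.1.2] NOT false = true
[1.2.1] true OR true = true
[1.2.2] false AND false AND false = false
[1.2] true OR false = true
[1.3.1.1] true OR true OR false = true
[1.3.1.2.2] true OR true = true
[1.3.1.2] false AND true = false
[1.3.1] true → false = false
[1.3] NOT false = true
[1] true AND true AND true = true
[2] exactly-one(false, false, true) = true
[root] true AND true = true
Overall: true → approved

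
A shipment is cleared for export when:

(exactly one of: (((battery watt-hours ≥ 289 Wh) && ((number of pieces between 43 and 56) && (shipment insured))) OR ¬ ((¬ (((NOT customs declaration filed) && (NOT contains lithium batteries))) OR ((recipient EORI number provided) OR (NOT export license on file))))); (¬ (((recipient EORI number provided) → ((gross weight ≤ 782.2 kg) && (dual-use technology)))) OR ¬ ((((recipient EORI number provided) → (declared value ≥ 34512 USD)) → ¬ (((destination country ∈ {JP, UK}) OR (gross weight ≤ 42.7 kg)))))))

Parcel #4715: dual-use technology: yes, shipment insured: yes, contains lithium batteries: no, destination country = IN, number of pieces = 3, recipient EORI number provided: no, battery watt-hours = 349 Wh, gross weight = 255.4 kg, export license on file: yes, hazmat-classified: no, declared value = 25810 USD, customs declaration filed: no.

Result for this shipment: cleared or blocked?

Atomic conditions:
  battery watt-hours ≥ 289 Wh: 349 ≥ 289 is true
  number of pieces between 43 and 56: 3 in [43, 56] is false
  shipment insured: yes → true
  NOT customs declaration filed: no → true
  NOT contains lithium batteries: no → true
  recipient EORI number provided: no → false
  NOT export license on file: yes → false
  gross weight ≤ 782.2 kg: 255.4 ≤ 782.2 is true
  dual-use technology: yes → true
  declared value ≥ 34512 USD: 25810 ≥ 34512 is false
  destination country ∈ {JP, UK}: IN is not in the set → false
  gross weight ≤ 42.7 kg: 255.4 ≤ 42.7 is false
Combine:
[1.1.2] false AND true = false
[1.1] true AND false = false
[1.2.1.1.1] true AND true = true
[1.2.1.1] NOT true = false
[1.2.1.2] false OR false = false
[1.2.1] false OR false = false
[1.2] NOT false = true
[1] false OR true = true
[2.1.1.2] true AND true = true
[2.1.1] false → true (antecedent false ⇒ implication holds) = true
[2.1] NOT true = false
[2.2.1.1] false → false (antecedent false ⇒ implication holds) = true
[2.2.1.2.1] false OR false = false
[2.2.1.2] NOT false = true
[2.2.1] true → true = true
[2.2] NOT true = false
[2] false OR false = false
[root] exactly-one(true, false) = true
Overall: true → cleared

Cleared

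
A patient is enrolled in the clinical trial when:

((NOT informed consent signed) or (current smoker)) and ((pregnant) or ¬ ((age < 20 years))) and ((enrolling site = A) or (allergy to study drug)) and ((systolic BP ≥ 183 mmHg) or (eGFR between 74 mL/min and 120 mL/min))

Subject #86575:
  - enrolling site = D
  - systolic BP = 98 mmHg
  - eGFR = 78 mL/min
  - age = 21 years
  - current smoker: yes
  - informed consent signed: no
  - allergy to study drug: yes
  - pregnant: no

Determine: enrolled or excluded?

Atomic conditions:
  NOT informed consent signed: no → true
  current smoker: yes → true
  pregnant: no → false
  age < 20 years: 21 < 20 is false
  enrolling site = A: D == A is false
  allergy to study drug: yes → true
  systolic BP ≥ 183 mmHg: 98 ≥ 183 is false
  eGFR between 74 mL/min and 120 mL/min: 78 in [74, 120] is true
Combine:
[1] true OR true = true
[2.2] NOT false = true
[2] false OR true = true
[3] false OR true = true
[4] false OR true = true
[root] true AND true AND true AND true = true
Overall: true → enrolled

Enrolled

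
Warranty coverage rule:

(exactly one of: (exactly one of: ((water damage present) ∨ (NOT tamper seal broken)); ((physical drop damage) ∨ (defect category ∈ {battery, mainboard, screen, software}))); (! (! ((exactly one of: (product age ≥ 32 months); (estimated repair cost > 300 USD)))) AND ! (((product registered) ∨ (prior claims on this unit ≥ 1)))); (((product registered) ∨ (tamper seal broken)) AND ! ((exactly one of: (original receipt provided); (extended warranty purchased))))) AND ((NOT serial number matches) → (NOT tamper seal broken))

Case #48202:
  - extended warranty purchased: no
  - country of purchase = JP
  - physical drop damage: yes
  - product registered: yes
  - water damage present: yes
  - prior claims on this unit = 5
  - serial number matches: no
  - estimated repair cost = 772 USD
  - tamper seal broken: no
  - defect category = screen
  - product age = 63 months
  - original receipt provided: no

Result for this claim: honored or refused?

Atomic conditions:
  water damage present: yes → true
  NOT tamper seal broken: no → true
  physical drop damage: yes → true
  defect category ∈ {battery, mainboard, screen, software}: screen is in the set → true
  product age ≥ 32 months: 63 ≥ 32 is true
  estimated repair cost > 300 USD: 772 > 300 is true
  product registered: yes → true
  prior claims on this unit ≥ 1: 5 ≥ 1 is true
  tamper seal broken: no → false
  original receipt provided: no → false
  extended warranty purchased: no → false
  NOT serial number matches: no → true
Combine:
[1.1.1] true OR true = true
[1.1.2] true OR true = true
[1.1] exactly-one(true, true) = false
[1.2.1.1.1] exactly-one(true, true) = false
[1.2.1.1] NOT false = true
[1.2.1] NOT true = false
[1.2.2.1] true OR true = true
[1.2.2] NOT true = false
[1.2] false AND false = false
[1.3.1] true OR false = true
[1.3.2.1] exactly-one(false, false) = false
[1.3.2] NOT false = true
[1.3] true AND true = true
[1] exactly-one(false, false, true) = true
[2] true → true = true
[root] true AND true = true
Overall: true → honored

Honored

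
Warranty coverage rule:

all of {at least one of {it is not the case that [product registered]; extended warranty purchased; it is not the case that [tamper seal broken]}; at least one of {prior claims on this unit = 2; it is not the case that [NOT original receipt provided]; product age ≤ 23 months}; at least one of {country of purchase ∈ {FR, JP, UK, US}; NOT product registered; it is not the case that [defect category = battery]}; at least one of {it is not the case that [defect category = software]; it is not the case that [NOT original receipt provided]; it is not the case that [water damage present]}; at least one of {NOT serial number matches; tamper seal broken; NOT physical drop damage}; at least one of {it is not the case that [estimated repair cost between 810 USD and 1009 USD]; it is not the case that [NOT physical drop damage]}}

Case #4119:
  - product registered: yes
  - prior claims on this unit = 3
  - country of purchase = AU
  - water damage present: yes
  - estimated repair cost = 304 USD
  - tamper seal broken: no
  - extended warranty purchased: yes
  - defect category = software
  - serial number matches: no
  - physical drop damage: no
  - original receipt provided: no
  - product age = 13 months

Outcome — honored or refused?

Refused

Atomic conditions:
  product registered: yes → true
  extended warranty purchased: yes → true
  tamper seal broken: no → false
  prior claims on this unit = 2: 3 == 2 is false
  NOT original receipt provided: no → true
  product age ≤ 23 months: 13 ≤ 23 is true
  country of purchase ∈ {FR, JP, UK, US}: AU is not in the set → false
  NOT product registered: yes → false
  defect category = battery: software == battery is false
  defect category = software: software == software is true
  water damage present: yes → true
  NOT serial number matches: no → true
  NOT physical drop damage: no → true
  estimated repair cost between 810 USD and 1009 USD: 304 in [810, 1009] is false
Combine:
[1.1] NOT true = false
[1.3] NOT false = true
[1] false OR true OR true = true
[2.2] NOT true = false
[2] false OR false OR true = true
[3.3] NOT false = true
[3] false OR false OR true = true
[4.1] NOT true = false
[4.2] NOT true = false
[4.3] NOT true = false
[4] false OR false OR false = false
[5] true OR false OR true = true
[6.1] NOT false = true
[6.2] NOT true = false
[6] true OR false = true
[root] true AND true AND true AND false AND true AND true = false
Overall: false → refused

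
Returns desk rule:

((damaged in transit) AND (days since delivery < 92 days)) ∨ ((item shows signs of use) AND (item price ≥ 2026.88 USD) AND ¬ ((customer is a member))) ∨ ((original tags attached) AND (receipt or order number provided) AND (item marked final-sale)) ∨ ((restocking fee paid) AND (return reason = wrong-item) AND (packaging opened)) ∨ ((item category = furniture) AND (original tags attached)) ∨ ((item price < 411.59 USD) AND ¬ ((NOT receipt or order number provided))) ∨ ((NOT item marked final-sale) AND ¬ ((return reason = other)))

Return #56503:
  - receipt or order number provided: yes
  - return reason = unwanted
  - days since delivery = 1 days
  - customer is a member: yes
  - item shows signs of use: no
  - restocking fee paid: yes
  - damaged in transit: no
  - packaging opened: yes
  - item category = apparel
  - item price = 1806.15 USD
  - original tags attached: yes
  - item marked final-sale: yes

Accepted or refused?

Accepted

Atomic conditions:
  damaged in transit: no → false
  days since delivery < 92 days: 1 < 92 is true
  item shows signs of use: no → false
  item price ≥ 2026.88 USD: 1806.15 ≥ 2026.88 is false
  customer is a member: yes → true
  original tags attached: yes → true
  receipt or order number provided: yes → true
  item marked final-sale: yes → true
  restocking fee paid: yes → true
  return reason = wrong-item: unwanted == wrong-item is false
  packaging opened: yes → true
  item category = furniture: apparel == furniture is false
  item price < 411.59 USD: 1806.15 < 411.59 is false
  NOT receipt or order number provided: yes → false
  NOT item marked final-sale: yes → false
  return reason = other: unwanted == other is false
Combine:
[1] false AND true = false
[2.3] NOT true = false
[2] false AND false AND false = false
[3] true AND true AND true = true
[4] true AND false AND true = false
[5] false AND true = false
[6.2] NOT false = true
[6] false AND true = false
[7.2] NOT false = true
[7] false AND true = false
[root] false OR false OR true OR false OR false OR false OR false = true
Overall: true → accepted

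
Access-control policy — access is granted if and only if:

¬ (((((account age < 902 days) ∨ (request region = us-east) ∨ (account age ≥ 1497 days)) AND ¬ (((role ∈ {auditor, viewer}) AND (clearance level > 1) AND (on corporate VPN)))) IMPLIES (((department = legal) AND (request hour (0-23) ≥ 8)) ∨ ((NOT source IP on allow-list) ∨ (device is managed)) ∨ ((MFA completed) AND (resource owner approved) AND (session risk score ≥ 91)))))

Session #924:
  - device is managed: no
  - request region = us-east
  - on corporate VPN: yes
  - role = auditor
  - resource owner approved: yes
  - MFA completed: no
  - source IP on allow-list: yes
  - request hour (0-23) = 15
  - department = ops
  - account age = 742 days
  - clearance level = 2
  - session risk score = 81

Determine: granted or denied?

Denied

Atomic conditions:
  account age < 902 days: 742 < 902 is true
  request region = us-east: us-east == us-east is true
  account age ≥ 1497 days: 742 ≥ 1497 is false
  role ∈ {auditor, viewer}: auditor is in the set → true
  clearance level > 1: 2 > 1 is true
  on corporate VPN: yes → true
  department = legal: ops == legal is false
  request hour (0-23) ≥ 8: 15 ≥ 8 is true
  NOT source IP on allow-list: yes → false
  device is managed: no → false
  MFA completed: no → false
  resource owner approved: yes → true
  session risk score ≥ 91: 81 ≥ 91 is false
Combine:
[1.1.1] true OR true OR false = true
[1.1.2.1] true AND true AND true = true
[1.1.2] NOT true = false
[1.1] true AND false = false
[1.2.1] false AND true = false
[1.2.2] false OR false = false
[1.2.3] false AND true AND false = false
[1.2] false OR false OR false = false
[1] false → false (antecedent false ⇒ implication holds) = true
[root] NOT true = false
Overall: false → denied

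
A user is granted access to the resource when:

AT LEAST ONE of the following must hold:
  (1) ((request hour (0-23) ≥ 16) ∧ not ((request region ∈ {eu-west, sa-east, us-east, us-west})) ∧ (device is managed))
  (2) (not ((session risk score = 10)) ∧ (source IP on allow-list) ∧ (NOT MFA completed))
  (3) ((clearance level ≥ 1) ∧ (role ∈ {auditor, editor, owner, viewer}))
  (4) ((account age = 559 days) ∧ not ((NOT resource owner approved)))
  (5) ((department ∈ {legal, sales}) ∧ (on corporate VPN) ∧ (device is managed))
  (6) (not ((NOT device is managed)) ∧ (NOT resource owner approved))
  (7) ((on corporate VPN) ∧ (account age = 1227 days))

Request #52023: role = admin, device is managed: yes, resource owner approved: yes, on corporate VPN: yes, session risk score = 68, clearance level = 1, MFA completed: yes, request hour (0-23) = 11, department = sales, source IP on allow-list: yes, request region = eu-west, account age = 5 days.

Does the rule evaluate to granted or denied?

Atomic conditions:
  request hour (0-23) ≥ 16: 11 ≥ 16 is false
  request region ∈ {eu-west, sa-east, us-east, us-west}: eu-west is in the set → true
  device is managed: yes → true
  session risk score = 10: 68 == 10 is false
  source IP on allow-list: yes → true
  NOT MFA completed: yes → false
  clearance level ≥ 1: 1 ≥ 1 is true
  role ∈ {auditor, editor, owner, viewer}: admin is not in the set → false
  account age = 559 days: 5 == 559 is false
  NOT resource owner approved: yes → false
  department ∈ {legal, sales}: sales is in the set → true
  on corporate VPN: yes → true
  NOT device is managed: yes → false
  account age = 1227 days: 5 == 1227 is false
Combine:
[1.2] NOT true = false
[1] false AND false AND true = false
[2.1] NOT false = true
[2] true AND true AND false = false
[3] true AND false = false
[4.2] NOT false = true
[4] false AND true = false
[5] true AND true AND true = true
[6.1] NOT false = true
[6] true AND false = false
[7] true AND false = false
[root] false OR false OR false OR false OR true OR false OR false = true
Overall: true → granted

Granted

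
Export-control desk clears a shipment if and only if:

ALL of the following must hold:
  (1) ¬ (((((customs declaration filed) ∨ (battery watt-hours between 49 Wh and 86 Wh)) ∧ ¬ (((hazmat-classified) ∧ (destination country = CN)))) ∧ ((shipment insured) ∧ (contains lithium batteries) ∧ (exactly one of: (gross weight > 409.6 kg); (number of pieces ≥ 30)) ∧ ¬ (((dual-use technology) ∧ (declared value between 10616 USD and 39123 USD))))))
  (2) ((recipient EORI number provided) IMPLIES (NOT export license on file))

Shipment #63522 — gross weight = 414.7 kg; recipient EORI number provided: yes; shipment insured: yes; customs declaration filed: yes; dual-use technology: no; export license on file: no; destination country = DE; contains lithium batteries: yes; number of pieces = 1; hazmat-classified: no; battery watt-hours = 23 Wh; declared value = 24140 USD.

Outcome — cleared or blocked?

Atomic conditions:
  customs declaration filed: yes → true
  battery watt-hours between 49 Wh and 86 Wh: 23 in [49, 86] is false
  hazmat-classified: no → false
  destination country = CN: DE == CN is false
  shipment insured: yes → true
  contains lithium batteries: yes → true
  gross weight > 409.6 kg: 414.7 > 409.6 is true
  number of pieces ≥ 30: 1 ≥ 30 is false
  dual-use technology: no → false
  declared value between 10616 USD and 39123 USD: 24140 in [10616, 39123] is true
  recipient EORI number provided: yes → true
  NOT export license on file: no → true
Combine:
[1.1.1.1] true OR false = true
[1.1.1.2.1] false AND false = false
[1.1.1.2] NOT false = true
[1.1.1] true AND true = true
[1.1.2.3] exactly-one(true, false) = true
[1.1.2.4.1] false AND true = false
[1.1.2.4] NOT false = true
[1.1.2] true AND true AND true AND true = true
[1.1] true AND true = true
[1] NOT true = false
[2] true → true = true
[root] false AND true = false
Overall: false → blocked

Blocked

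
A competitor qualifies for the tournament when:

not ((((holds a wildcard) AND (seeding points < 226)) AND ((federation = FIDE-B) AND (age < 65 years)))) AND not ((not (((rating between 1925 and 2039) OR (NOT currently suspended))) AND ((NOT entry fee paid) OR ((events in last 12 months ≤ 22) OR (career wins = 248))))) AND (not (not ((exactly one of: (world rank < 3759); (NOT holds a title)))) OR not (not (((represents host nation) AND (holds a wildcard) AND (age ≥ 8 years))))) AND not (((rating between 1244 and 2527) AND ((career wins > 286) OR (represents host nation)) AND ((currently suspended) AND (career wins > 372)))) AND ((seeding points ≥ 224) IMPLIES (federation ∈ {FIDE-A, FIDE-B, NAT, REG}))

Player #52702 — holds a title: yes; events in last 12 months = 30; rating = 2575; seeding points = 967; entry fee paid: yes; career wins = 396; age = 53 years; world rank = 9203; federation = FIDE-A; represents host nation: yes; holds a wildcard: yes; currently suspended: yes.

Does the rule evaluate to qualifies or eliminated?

Atomic conditions:
  holds a wildcard: yes → true
  seeding points < 226: 967 < 226 is false
  federation = FIDE-B: FIDE-A == FIDE-B is false
  age < 65 years: 53 < 65 is true
  rating between 1925 and 2039: 2575 in [1925, 2039] is false
  NOT currently suspended: yes → false
  NOT entry fee paid: yes → false
  events in last 12 months ≤ 22: 30 ≤ 22 is false
  career wins = 248: 396 == 248 is false
  world rank < 3759: 9203 < 3759 is false
  NOT holds a title: yes → false
  represents host nation: yes → true
  age ≥ 8 years: 53 ≥ 8 is true
  rating between 1244 and 2527: 2575 in [1244, 2527] is false
  career wins > 286: 396 > 286 is true
  currently suspended: yes → true
  career wins > 372: 396 > 372 is true
  seeding points ≥ 224: 967 ≥ 224 is true
  federation ∈ {FIDE-A, FIDE-B, NAT, REG}: FIDE-A is in the set → true
Combine:
[1.1.1] true AND false = false
[1.1.2] false AND true = false
[1.1] false AND false = false
[1] NOT false = true
[2.1.1.1] false OR false = false
[2.1.1] NOT false = true
[2.1.2.2] false OR false = false
[2.1.2] false OR false = false
[2.1] true AND false = false
[2] NOT false = true
[3.1.1.1] exactly-one(false, false) = false
[3.1.1] NOT false = true
[3.1] NOT true = false
[3.2.1.1] true AND true AND true = true
[3.2.1] NOT true = false
[3.2] NOT false = true
[3] false OR true = true
[4.1.2] true OR true = true
[4.1.3] true AND true = true
[4.1] false AND true AND true = false
[4] NOT false = true
[5] true → true = true
[root] true AND true AND true AND true AND true = true
Overall: true → qualifies

Qualifies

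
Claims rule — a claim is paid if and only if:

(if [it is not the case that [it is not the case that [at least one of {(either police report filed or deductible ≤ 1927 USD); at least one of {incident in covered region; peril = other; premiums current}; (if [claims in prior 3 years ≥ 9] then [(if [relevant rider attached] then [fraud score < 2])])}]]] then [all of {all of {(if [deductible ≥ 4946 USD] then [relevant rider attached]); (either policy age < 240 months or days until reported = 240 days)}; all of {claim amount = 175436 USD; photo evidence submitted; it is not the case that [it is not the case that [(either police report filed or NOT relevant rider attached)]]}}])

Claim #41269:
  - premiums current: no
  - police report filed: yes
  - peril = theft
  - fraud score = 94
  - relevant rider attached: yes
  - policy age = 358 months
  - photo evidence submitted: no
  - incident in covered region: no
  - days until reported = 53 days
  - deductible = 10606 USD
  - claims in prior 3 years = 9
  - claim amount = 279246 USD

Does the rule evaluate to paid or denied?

Denied

Atomic conditions:
  police report filed: yes → true
  deductible ≤ 1927 USD: 10606 ≤ 1927 is false
  incident in covered region: no → false
  peril = other: theft == other is false
  premiums current: no → false
  claims in prior 3 years ≥ 9: 9 ≥ 9 is true
  relevant rider attached: yes → true
  fraud score < 2: 94 < 2 is false
  deductible ≥ 4946 USD: 10606 ≥ 4946 is true
  policy age < 240 months: 358 < 240 is false
  days until reported = 240 days: 53 == 240 is false
  claim amount = 175436 USD: 279246 == 175436 is false
  photo evidence submitted: no → false
  NOT relevant rider attached: yes → false
Combine:
[1.1.1.1] true OR false = true
[1.1.1.2] false OR false OR false = false
[1.1.1.3.2] true → false = false
[1.1.1.3] true → false = false
[1.1.1] true OR false OR false = true
[1.1] NOT true = false
[1] NOT false = true
[2.1.1] true → true = true
[2.1.2] false OR false = false
[2.1] true AND false = false
[2.2.3.1.1] true OR false = true
[2.2.3.1] NOT true = false
[2.2.3] NOT false = true
[2.2] false AND false AND true = false
[2] false AND false = false
[root] true → false = false
Overall: false → denied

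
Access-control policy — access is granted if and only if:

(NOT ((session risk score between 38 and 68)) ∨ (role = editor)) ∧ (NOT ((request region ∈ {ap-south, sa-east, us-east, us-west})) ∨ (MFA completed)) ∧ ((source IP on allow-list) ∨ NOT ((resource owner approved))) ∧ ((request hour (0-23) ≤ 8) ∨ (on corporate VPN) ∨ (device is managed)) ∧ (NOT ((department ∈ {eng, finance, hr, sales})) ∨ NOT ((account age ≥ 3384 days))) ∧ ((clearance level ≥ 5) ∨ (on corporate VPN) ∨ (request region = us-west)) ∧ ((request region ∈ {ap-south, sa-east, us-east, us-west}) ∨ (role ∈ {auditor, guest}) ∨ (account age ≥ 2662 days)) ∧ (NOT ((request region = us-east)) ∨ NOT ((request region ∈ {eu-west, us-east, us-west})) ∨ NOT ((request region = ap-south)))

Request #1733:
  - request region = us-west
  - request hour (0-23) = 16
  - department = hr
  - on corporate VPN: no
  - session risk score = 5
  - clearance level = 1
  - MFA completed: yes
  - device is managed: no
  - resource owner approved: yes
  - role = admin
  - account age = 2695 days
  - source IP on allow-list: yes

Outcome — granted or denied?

Denied

Atomic conditions:
  session risk score between 38 and 68: 5 in [38, 68] is false
  role = editor: admin == editor is false
  request region ∈ {ap-south, sa-east, us-east, us-west}: us-west is in the set → true
  MFA completed: yes → true
  source IP on allow-list: yes → true
  resource owner approved: yes → true
  request hour (0-23) ≤ 8: 16 ≤ 8 is false
  on corporate VPN: no → false
  device is managed: no → false
  department ∈ {eng, finance, hr, sales}: hr is in the set → true
  account age ≥ 3384 days: 2695 ≥ 3384 is false
  clearance level ≥ 5: 1 ≥ 5 is false
  request region = us-west: us-west == us-west is true
  role ∈ {auditor, guest}: admin is not in the set → false
  account age ≥ 2662 days: 2695 ≥ 2662 is true
  request region = us-east: us-west == us-east is false
  request region ∈ {eu-west, us-east, us-west}: us-west is in the set → true
  request region = ap-south: us-west == ap-south is false
Combine:
[1.1] NOT false = true
[1] true OR false = true
[2.1] NOT true = false
[2] false OR true = true
[3.2] NOT true = false
[3] true OR false = true
[4] false OR false OR false = false
[5.1] NOT true = false
[5.2] NOT false = true
[5] false OR true = true
[6] false OR false OR true = true
[7] true OR false OR true = true
[8.1] NOT false = true
[8.2] NOT true = false
[8.3] NOT false = true
[8] true OR false OR true = true
[root] true AND true AND true AND false AND true AND true AND true AND true = false
Overall: false → denied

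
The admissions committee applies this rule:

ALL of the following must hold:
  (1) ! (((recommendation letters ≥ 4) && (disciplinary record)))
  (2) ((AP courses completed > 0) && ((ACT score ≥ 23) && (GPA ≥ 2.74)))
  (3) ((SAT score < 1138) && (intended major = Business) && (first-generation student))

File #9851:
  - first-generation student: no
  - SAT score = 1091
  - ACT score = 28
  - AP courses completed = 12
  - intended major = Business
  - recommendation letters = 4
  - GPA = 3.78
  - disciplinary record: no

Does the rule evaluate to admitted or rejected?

Rejected

Atomic conditions:
  recommendation letters ≥ 4: 4 ≥ 4 is true
  disciplinary record: no → false
  AP courses completed > 0: 12 > 0 is true
  ACT score ≥ 23: 28 ≥ 23 is true
  GPA ≥ 2.74: 3.78 ≥ 2.74 is true
  SAT score < 1138: 1091 < 1138 is true
  intended major = Business: Business == Business is true
  first-generation student: no → false
Combine:
[1.1] true AND false = false
[1] NOT false = true
[2.2] true AND true = true
[2] true AND true = true
[3] true AND true AND false = false
[root] true AND true AND false = false
Overall: false → rejected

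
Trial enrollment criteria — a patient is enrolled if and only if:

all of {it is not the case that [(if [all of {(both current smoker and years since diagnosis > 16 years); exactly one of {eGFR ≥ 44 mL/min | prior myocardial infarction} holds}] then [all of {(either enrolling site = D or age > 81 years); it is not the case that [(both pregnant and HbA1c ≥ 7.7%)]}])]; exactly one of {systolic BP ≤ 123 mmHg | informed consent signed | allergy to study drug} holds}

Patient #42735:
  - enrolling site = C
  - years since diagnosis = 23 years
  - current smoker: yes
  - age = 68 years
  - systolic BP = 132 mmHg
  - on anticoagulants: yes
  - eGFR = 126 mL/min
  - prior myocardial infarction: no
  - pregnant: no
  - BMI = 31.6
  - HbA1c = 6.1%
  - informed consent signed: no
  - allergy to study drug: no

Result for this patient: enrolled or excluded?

Atomic conditions:
  current smoker: yes → true
  years since diagnosis > 16 years: 23 > 16 is true
  eGFR ≥ 44 mL/min: 126 ≥ 44 is true
  prior myocardial infarction: no → false
  enrolling site = D: C == D is false
  age > 81 years: 68 > 81 is false
  pregnant: no → false
  HbA1c ≥ 7.7%: 6.1 ≥ 7.7 is false
  systolic BP ≤ 123 mmHg: 132 ≤ 123 is false
  informed consent signed: no → false
  allergy to study drug: no → false
Combine:
[1.1.1.1] true AND true = true
[1.1.1.2] exactly-one(true, false) = true
[1.1.1] true AND true = true
[1.1.2.1] false OR false = false
[1.1.2.2.1] false AND false = false
[1.1.2.2] NOT false = true
[1.1.2] false AND true = false
[1.1] true → false = false
[1] NOT false = true
[2] exactly-one(false, false, false) = false
[root] true AND false = false
Overall: false → excluded

Excluded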